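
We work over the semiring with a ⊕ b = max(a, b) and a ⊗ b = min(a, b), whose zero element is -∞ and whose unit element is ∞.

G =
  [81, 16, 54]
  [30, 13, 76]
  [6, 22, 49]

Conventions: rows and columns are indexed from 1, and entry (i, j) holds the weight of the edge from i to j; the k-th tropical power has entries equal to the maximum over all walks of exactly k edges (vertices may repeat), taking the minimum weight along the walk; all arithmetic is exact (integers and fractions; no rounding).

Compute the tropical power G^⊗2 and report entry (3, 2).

G^⊗2:
  [81, 22, 54]
  [30, 22, 49]
  [22, 22, 49]
Key observation: the optimum is the walk 3->3->2, with weight 49 min 22 = 22.
Optimal value attained by: walk 3->3->2.
Answer: (G^⊗2)[3][2] = 22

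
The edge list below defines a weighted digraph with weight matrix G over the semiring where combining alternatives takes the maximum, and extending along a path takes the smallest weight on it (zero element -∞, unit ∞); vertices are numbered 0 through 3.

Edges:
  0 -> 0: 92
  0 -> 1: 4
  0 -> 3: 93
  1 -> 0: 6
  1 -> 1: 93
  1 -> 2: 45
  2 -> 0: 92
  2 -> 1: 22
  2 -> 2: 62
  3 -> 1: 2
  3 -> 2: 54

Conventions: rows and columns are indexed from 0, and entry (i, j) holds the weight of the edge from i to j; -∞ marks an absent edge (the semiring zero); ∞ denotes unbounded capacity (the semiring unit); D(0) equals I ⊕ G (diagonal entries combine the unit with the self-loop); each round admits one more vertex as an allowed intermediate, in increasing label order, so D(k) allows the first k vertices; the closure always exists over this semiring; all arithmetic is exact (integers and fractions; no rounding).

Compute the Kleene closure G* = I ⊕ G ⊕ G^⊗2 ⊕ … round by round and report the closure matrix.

D(0):
  [∞, 4, -∞, 93]
  [6, ∞, 45, -∞]
  [92, 22, ∞, -∞]
  [-∞, 2, 54, ∞]
D(1):
  [∞, 4, -∞, 93]
  [6, ∞, 45, 6]
  [92, 22, ∞, 92]
  [-∞, 2, 54, ∞]
D(2):
  [∞, 4, 4, 93]
  [6, ∞, 45, 6]
  [92, 22, ∞, 92]
  [2, 2, 54, ∞]
D(3):
  [∞, 4, 4, 93]
  [45, ∞, 45, 45]
  [92, 22, ∞, 92]
  [54, 22, 54, ∞]
D(4):
  [∞, 22, 54, 93]
  [45, ∞, 45, 45]
  [92, 22, ∞, 92]
  [54, 22, 54, ∞]
Answer: G* = [[∞, 22, 54, 93], [45, ∞, 45, 45], [92, 22, ∞, 92], [54, 22, 54, ∞]]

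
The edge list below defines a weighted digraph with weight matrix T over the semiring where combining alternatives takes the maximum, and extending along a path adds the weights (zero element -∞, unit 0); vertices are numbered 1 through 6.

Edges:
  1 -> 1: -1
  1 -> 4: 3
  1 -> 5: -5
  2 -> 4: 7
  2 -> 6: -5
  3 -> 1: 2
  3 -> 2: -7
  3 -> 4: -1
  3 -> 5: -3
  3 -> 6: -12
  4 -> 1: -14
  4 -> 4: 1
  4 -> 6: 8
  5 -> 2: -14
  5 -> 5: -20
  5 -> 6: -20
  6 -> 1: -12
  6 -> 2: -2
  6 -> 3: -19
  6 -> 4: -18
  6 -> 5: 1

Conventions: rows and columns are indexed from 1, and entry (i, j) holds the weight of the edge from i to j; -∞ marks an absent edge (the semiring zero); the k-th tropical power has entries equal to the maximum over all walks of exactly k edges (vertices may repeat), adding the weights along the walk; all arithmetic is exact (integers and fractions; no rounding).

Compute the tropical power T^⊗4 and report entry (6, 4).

T^⊗2:
  [-2, -19, -∞, 4, -6, 11]
  [-7, -7, -24, 8, -4, 15]
  [1, -14, -31, 5, -3, 7]
  [-4, 6, -11, 2, 9, 9]
  [-32, -22, -39, -7, -19, -19]
  [-13, -13, -∞, 5, -17, -7]
T^⊗3:
  [-1, 9, -8, 5, 12, 12]
  [3, 13, -4, 9, 16, 16]
  [0, 5, -12, 6, 8, 13]
  [-3, 7, -10, 13, 10, 10]
  [-21, -21, -38, -6, -18, 1]
  [-9, -9, -26, 6, -6, 13]
T^⊗4:
  [0, 10, -7, 16, 13, 13]
  [4, 14, -3, 20, 17, 17]
  [1, 11, -6, 12, 14, 14]
  [-1, 8, -9, 14, 11, 21]
  [-11, -1, -18, -5, 2, 2]
  [1, 11, -6, 7, 14, 14]
Key observation: the optimum is the walk 6->2->4->4->4, with weight (-2) + 7 + 1 + 1 = 7.
Optimal value attained by: walk 6->2->4->4->4.
Answer: (T^⊗4)[6][4] = 7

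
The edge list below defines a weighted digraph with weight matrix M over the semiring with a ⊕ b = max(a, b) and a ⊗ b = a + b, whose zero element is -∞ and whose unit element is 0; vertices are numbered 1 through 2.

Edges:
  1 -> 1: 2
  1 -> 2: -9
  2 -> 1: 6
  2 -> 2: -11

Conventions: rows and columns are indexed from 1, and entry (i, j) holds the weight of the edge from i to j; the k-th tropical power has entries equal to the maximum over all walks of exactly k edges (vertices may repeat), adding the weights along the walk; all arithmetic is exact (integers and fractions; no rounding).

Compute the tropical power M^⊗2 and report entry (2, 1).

M^⊗2:
  [4, -7]
  [8, -3]
Key observation: the optimum is the walk 2->1->1, with weight 6 + 2 = 8.
Optimal value attained by: walk 2->1->1.
Answer: (M^⊗2)[2][1] = 8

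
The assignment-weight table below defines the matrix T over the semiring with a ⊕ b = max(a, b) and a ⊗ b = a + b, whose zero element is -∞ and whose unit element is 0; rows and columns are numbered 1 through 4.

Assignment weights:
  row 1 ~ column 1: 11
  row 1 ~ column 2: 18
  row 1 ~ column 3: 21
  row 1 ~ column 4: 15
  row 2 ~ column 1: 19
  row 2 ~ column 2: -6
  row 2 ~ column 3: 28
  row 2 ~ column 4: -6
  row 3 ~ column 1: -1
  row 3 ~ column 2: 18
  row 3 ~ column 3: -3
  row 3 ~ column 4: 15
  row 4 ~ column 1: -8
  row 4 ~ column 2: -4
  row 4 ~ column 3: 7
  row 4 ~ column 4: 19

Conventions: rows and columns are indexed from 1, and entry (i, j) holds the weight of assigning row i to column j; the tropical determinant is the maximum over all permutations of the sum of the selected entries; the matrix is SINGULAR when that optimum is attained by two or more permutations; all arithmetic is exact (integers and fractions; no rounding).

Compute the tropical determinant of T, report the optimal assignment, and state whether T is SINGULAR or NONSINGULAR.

σ = (1, 2, 3, 4): 11 + (-6) + (-3) + 19 = 21
σ = (1, 2, 4, 3): 11 + (-6) + 15 + 7 = 27
σ = (1, 3, 2, 4): 11 + 28 + 18 + 19 = 76
σ = (1, 3, 4, 2): 11 + 28 + 15 + (-4) = 50
σ = (1, 4, 2, 3): 11 + (-6) + 18 + 7 = 30
σ = (1, 4, 3, 2): 11 + (-6) + (-3) + (-4) = -2
σ = (2, 1, 3, 4): 18 + 19 + (-3) + 19 = 53
σ = (2, 1, 4, 3): 18 + 19 + 15 + 7 = 59
σ = (2, 3, 1, 4): 18 + 28 + (-1) + 19 = 64
σ = (2, 3, 4, 1): 18 + 28 + 15 + (-8) = 53
σ = (2, 4, 1, 3): 18 + (-6) + (-1) + 7 = 18
σ = (2, 4, 3, 1): 18 + (-6) + (-3) + (-8) = 1
σ = (3, 1, 2, 4): 21 + 19 + 18 + 19 = 77
σ = (3, 1, 4, 2): 21 + 19 + 15 + (-4) = 51
σ = (3, 2, 1, 4): 21 + (-6) + (-1) + 19 = 33
σ = (3, 2, 4, 1): 21 + (-6) + 15 + (-8) = 22
σ = (3, 4, 1, 2): 21 + (-6) + (-1) + (-4) = 10
σ = (3, 4, 2, 1): 21 + (-6) + 18 + (-8) = 25
σ = (4, 1, 2, 3): 15 + 19 + 18 + 7 = 59
σ = (4, 1, 3, 2): 15 + 19 + (-3) + (-4) = 27
σ = (4, 2, 1, 3): 15 + (-6) + (-1) + 7 = 15
σ = (4, 2, 3, 1): 15 + (-6) + (-3) + (-8) = -2
σ = (4, 3, 1, 2): 15 + 28 + (-1) + (-4) = 38
σ = (4, 3, 2, 1): 15 + 28 + 18 + (-8) = 53
Optimal value attained by: σ = (3, 1, 2, 4).
Answer: det⊕(T) = 77; verdict: NONSINGULAR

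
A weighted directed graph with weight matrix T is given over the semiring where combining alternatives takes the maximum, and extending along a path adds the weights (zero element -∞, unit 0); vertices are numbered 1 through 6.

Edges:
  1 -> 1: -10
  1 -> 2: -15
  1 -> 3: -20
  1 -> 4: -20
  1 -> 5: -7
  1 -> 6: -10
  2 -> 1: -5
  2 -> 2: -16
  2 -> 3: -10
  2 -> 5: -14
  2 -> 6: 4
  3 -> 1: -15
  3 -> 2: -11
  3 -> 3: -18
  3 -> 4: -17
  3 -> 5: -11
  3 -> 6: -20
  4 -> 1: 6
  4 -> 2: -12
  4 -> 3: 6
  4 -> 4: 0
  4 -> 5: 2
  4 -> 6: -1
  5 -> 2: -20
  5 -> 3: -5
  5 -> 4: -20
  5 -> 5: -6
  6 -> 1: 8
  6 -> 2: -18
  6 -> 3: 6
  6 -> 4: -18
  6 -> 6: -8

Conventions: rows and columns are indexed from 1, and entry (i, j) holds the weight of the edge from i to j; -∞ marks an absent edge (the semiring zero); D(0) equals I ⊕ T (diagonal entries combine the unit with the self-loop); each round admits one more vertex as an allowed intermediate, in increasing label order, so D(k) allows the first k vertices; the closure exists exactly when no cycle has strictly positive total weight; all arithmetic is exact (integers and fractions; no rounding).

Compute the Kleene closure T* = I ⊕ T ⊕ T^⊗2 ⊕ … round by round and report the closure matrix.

D(0):
  [0, -15, -20, -20, -7, -10]
  [-5, 0, -10, -∞, -14, 4]
  [-15, -11, 0, -17, -11, -20]
  [6, -12, 6, 0, 2, -1]
  [-∞, -20, -5, -20, 0, -∞]
  [8, -18, 6, -18, -∞, 0]
D(1):
  [0, -15, -20, -20, -7, -10]
  [-5, 0, -10, -25, -12, 4]
  [-15, -11, 0, -17, -11, -20]
  [6, -9, 6, 0, 2, -1]
  [-∞, -20, -5, -20, 0, -∞]
  [8, -7, 6, -12, 1, 0]
D(2):
  [0, -15, -20, -20, -7, -10]
  [-5, 0, -10, -25, -12, 4]
  [-15, -11, 0, -17, -11, -7]
  [6, -9, 6, 0, 2, -1]
  [-25, -20, -5, -20, 0, -16]
  [8, -7, 6, -12, 1, 0]
D(3):
  [0, -15, -20, -20, -7, -10]
  [-5, 0, -10, -25, -12, 4]
  [-15, -11, 0, -17, -11, -7]
  [6, -5, 6, 0, 2, -1]
  [-20, -16, -5, -20, 0, -12]
  [8, -5, 6, -11, 1, 0]
D(4):
  [0, -15, -14, -20, -7, -10]
  [-5, 0, -10, -25, -12, 4]
  [-11, -11, 0, -17, -11, -7]
  [6, -5, 6, 0, 2, -1]
  [-14, -16, -5, -20, 0, -12]
  [8, -5, 6, -11, 1, 0]
D(5):
  [0, -15, -12, -20, -7, -10]
  [-5, 0, -10, -25, -12, 4]
  [-11, -11, 0, -17, -11, -7]
  [6, -5, 6, 0, 2, -1]
  [-14, -16, -5, -20, 0, -12]
  [8, -5, 6, -11, 1, 0]
D(6):
  [0, -15, -4, -20, -7, -10]
  [12, 0, 10, -7, 5, 4]
  [1, -11, 0, -17, -6, -7]
  [7, -5, 6, 0, 2, -1]
  [-4, -16, -5, -20, 0, -12]
  [8, -5, 6, -11, 1, 0]
Answer: T* = [[0, -15, -4, -20, -7, -10], [12, 0, 10, -7, 5, 4], [1, -11, 0, -17, -6, -7], [7, -5, 6, 0, 2, -1], [-4, -16, -5, -20, 0, -12], [8, -5, 6, -11, 1, 0]]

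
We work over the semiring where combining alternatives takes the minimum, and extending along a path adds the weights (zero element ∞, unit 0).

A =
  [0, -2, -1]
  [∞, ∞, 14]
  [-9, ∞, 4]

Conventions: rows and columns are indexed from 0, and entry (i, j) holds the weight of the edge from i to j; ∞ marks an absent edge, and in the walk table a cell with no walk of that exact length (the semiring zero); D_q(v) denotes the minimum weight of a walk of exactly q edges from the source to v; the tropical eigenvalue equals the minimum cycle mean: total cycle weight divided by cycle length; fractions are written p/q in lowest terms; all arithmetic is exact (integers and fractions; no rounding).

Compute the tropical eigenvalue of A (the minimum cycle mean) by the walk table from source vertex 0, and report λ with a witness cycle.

q=0: [0, ∞, ∞]
q=1: [0, -2, -1]
q=2: [-10, -2, -1]
q=3: [-10, -12, -11]
Optimal cycle mean attained by: cycle 0->2->0, total (-1) + (-9), length 2.
Answer: λ = -5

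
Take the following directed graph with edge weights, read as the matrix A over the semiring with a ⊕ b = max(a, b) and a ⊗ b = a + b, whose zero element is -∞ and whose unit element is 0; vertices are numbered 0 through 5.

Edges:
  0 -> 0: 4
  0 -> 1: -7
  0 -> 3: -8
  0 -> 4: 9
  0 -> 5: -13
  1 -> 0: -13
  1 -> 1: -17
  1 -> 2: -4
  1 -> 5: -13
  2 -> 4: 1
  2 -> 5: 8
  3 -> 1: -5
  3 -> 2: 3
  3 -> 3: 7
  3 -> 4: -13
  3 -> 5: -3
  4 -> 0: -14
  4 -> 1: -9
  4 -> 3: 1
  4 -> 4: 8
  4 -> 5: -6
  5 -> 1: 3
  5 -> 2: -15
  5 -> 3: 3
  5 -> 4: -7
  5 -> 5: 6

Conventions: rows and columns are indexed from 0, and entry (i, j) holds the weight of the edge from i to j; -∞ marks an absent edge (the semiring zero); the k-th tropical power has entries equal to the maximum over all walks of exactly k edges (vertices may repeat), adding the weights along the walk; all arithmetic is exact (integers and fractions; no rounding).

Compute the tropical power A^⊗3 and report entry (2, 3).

A^⊗2:
  [8, 0, -5, 10, 17, 3]
  [-9, -10, -21, -10, -3, 4]
  [-13, 11, -7, 11, 9, 14]
  [-18, 2, 10, 14, 4, 11]
  [-6, -1, 4, 9, 16, 2]
  [-10, 9, 6, 10, 1, 12]
A^⊗3:
  [12, 8, 13, 18, 25, 11]
  [-5, 7, -7, 7, 5, 10]
  [-2, 17, 14, 18, 17, 20]
  [-10, 14, 17, 21, 12, 18]
  [2, 7, 12, 17, 24, 12]
  [-4, 15, 13, 17, 9, 18]
Key observation: the optimum is the walk 2->5->3->3, with weight 8 + 3 + 7 = 18.
Optimal value attained by: walk 2->5->3->3.
Answer: (A^⊗3)[2][3] = 18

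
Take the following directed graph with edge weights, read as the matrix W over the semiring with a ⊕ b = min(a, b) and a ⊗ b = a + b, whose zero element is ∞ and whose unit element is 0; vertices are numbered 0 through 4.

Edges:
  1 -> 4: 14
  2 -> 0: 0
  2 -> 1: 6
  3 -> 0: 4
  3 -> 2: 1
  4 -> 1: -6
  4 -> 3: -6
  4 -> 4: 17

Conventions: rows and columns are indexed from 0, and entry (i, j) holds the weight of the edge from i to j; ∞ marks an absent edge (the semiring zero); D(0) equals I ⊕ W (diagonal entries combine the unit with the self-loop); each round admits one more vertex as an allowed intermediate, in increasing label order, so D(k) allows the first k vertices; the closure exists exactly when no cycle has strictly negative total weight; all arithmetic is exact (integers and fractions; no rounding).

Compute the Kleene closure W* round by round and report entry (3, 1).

D(0):
  [0, ∞, ∞, ∞, ∞]
  [∞, 0, ∞, ∞, 14]
  [0, 6, 0, ∞, ∞]
  [4, ∞, 1, 0, ∞]
  [∞, -6, ∞, -6, 0]
D(1):
  [0, ∞, ∞, ∞, ∞]
  [∞, 0, ∞, ∞, 14]
  [0, 6, 0, ∞, ∞]
  [4, ∞, 1, 0, ∞]
  [∞, -6, ∞, -6, 0]
D(2):
  [0, ∞, ∞, ∞, ∞]
  [∞, 0, ∞, ∞, 14]
  [0, 6, 0, ∞, 20]
  [4, ∞, 1, 0, ∞]
  [∞, -6, ∞, -6, 0]
D(3):
  [0, ∞, ∞, ∞, ∞]
  [∞, 0, ∞, ∞, 14]
  [0, 6, 0, ∞, 20]
  [1, 7, 1, 0, 21]
  [∞, -6, ∞, -6, 0]
D(4):
  [0, ∞, ∞, ∞, ∞]
  [∞, 0, ∞, ∞, 14]
  [0, 6, 0, ∞, 20]
  [1, 7, 1, 0, 21]
  [-5, -6, -5, -6, 0]
D(5):
  [0, ∞, ∞, ∞, ∞]
  [9, 0, 9, 8, 14]
  [0, 6, 0, 14, 20]
  [1, 7, 1, 0, 21]
  [-5, -6, -5, -6, 0]
Answer: W*[3][1] = 7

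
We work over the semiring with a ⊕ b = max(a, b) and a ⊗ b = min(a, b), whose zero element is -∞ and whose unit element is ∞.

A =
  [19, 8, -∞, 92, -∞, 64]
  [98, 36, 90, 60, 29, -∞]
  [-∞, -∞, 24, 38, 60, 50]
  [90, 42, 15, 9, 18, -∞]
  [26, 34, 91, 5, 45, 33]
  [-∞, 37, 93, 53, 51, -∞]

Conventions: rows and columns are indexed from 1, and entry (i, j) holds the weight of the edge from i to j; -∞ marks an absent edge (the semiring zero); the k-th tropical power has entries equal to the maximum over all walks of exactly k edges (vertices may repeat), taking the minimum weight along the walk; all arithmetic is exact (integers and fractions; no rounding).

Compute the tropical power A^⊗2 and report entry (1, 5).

A^⊗2:
  [90, 42, 64, 53, 51, 19]
  [60, 42, 36, 92, 60, 64]
  [38, 38, 60, 50, 50, 33]
  [42, 36, 42, 90, 29, 64]
  [34, 34, 45, 38, 60, 50]
  [53, 42, 51, 38, 60, 50]
Key observation: the optimum is the walk 1->6->5, with weight 64 min 51 = 51.
Optimal value attained by: walk 1->6->5.
Answer: (A^⊗2)[1][5] = 51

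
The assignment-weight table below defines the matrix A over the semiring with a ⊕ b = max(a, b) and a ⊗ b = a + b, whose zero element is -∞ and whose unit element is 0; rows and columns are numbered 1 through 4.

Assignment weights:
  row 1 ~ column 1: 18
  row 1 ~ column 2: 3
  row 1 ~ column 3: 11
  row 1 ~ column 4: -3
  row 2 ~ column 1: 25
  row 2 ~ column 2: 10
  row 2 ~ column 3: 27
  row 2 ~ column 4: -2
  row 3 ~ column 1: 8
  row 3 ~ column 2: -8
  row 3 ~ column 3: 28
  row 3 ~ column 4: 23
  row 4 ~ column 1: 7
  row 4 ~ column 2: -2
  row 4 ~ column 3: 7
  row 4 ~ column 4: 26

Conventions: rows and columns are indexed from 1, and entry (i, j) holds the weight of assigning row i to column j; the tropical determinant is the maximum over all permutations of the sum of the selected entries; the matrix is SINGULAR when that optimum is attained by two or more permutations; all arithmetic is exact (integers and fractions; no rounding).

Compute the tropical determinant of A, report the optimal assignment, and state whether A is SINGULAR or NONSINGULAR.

σ = (1, 2, 3, 4): 18 + 10 + 28 + 26 = 82
σ = (1, 2, 4, 3): 18 + 10 + 23 + 7 = 58
σ = (1, 3, 2, 4): 18 + 27 + (-8) + 26 = 63
σ = (1, 3, 4, 2): 18 + 27 + 23 + (-2) = 66
σ = (1, 4, 2, 3): 18 + (-2) + (-8) + 7 = 15
σ = (1, 4, 3, 2): 18 + (-2) + 28 + (-2) = 42
σ = (2, 1, 3, 4): 3 + 25 + 28 + 26 = 82
σ = (2, 1, 4, 3): 3 + 25 + 23 + 7 = 58
σ = (2, 3, 1, 4): 3 + 27 + 8 + 26 = 64
σ = (2, 3, 4, 1): 3 + 27 + 23 + 7 = 60
σ = (2, 4, 1, 3): 3 + (-2) + 8 + 7 = 16
σ = (2, 4, 3, 1): 3 + (-2) + 28 + 7 = 36
σ = (3, 1, 2, 4): 11 + 25 + (-8) + 26 = 54
σ = (3, 1, 4, 2): 11 + 25 + 23 + (-2) = 57
σ = (3, 2, 1, 4): 11 + 10 + 8 + 26 = 55
σ = (3, 2, 4, 1): 11 + 10 + 23 + 7 = 51
σ = (3, 4, 1, 2): 11 + (-2) + 8 + (-2) = 15
σ = (3, 4, 2, 1): 11 + (-2) + (-8) + 7 = 8
σ = (4, 1, 2, 3): (-3) + 25 + (-8) + 7 = 21
σ = (4, 1, 3, 2): (-3) + 25 + 28 + (-2) = 48
σ = (4, 2, 1, 3): (-3) + 10 + 8 + 7 = 22
σ = (4, 2, 3, 1): (-3) + 10 + 28 + 7 = 42
σ = (4, 3, 1, 2): (-3) + 27 + 8 + (-2) = 30
σ = (4, 3, 2, 1): (-3) + 27 + (-8) + 7 = 23
Optimal value attained by: σ = (1, 2, 3, 4).
Answer: det⊕(A) = 82; verdict: SINGULAR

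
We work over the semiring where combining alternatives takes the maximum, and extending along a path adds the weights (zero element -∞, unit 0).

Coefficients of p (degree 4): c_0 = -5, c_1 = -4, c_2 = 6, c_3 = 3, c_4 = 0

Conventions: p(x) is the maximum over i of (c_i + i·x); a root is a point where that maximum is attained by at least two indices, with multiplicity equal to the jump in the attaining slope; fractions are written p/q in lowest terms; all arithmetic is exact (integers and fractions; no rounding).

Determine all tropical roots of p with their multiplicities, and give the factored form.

hull edge (i=0, c=-5) to (i=2, c=6): slope 11/2, span 2
hull edge (i=2, c=6) to (i=4, c=0): slope -3, span 2
Factored form: p(x) = 0 ⊗ (x ⊕ (-11/2)) ⊗ (x ⊕ (-11/2)) ⊗ (x ⊕ 3) ⊗ (x ⊕ 3)
Answer: roots = -11/2 (mult 2), 3 (mult 2)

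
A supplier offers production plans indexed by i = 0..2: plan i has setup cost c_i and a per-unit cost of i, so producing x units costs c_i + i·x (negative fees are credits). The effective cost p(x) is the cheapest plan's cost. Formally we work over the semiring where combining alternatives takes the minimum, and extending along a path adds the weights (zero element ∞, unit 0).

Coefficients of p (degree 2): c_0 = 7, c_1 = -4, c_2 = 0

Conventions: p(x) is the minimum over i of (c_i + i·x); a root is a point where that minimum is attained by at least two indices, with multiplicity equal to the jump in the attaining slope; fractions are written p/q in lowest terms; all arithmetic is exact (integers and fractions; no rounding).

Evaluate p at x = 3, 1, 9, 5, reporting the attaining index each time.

p(3) = min(7+0·3=7, -4+1·3=-1, 0+2·3=6) = -1 (attained by i=1)
p(1) = min(7+0·1=7, -4+1·1=-3, 0+2·1=2) = -3 (attained by i=1)
p(9) = min(7+0·9=7, -4+1·9=5, 0+2·9=18) = 5 (attained by i=1)
p(5) = min(7+0·5=7, -4+1·5=1, 0+2·5=10) = 1 (attained by i=1)
Answer: p(3) = -1; p(1) = -3; p(9) = 5; p(5) = 1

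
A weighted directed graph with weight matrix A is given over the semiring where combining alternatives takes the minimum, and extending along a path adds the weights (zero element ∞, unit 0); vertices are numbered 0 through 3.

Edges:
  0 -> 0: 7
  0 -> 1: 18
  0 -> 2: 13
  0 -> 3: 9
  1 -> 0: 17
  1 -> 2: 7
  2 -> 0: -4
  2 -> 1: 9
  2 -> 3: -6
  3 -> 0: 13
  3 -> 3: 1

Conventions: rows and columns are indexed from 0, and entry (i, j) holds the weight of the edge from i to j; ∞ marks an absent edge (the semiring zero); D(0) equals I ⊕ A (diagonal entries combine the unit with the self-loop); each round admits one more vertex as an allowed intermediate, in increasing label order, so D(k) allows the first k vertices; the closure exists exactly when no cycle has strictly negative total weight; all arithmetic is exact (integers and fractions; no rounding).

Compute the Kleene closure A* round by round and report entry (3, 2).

D(0):
  [0, 18, 13, 9]
  [17, 0, 7, ∞]
  [-4, 9, 0, -6]
  [13, ∞, ∞, 0]
D(1):
  [0, 18, 13, 9]
  [17, 0, 7, 26]
  [-4, 9, 0, -6]
  [13, 31, 26, 0]
D(2):
  [0, 18, 13, 9]
  [17, 0, 7, 26]
  [-4, 9, 0, -6]
  [13, 31, 26, 0]
D(3):
  [0, 18, 13, 7]
  [3, 0, 7, 1]
  [-4, 9, 0, -6]
  [13, 31, 26, 0]
D(4):
  [0, 18, 13, 7]
  [3, 0, 7, 1]
  [-4, 9, 0, -6]
  [13, 31, 26, 0]
Answer: A*[3][2] = 26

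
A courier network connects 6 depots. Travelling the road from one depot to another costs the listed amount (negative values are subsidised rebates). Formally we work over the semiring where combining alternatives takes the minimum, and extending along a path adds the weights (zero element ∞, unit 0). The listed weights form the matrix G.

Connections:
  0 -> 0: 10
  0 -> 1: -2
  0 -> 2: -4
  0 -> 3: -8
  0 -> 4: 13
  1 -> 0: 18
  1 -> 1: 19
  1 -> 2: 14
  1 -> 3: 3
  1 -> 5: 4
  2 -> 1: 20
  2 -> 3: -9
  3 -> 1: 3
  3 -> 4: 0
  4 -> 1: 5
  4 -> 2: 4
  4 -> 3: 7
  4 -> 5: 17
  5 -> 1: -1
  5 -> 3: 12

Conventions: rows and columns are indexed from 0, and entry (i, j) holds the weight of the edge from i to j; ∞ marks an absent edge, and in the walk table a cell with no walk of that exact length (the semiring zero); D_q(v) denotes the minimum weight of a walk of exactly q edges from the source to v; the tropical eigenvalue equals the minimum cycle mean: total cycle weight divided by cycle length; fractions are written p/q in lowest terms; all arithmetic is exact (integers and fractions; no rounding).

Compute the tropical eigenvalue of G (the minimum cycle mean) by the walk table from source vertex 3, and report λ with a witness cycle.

q=0: [∞, ∞, ∞, 0, ∞, ∞]
q=1: [∞, 3, ∞, ∞, 0, ∞]
q=2: [21, 5, 4, 6, ∞, 7]
q=3: [23, 6, 17, -5, 6, 9]
q=4: [24, -2, 10, 8, -5, 10]
q=5: [16, 0, -1, 1, 8, 2]
q=6: [18, 1, 12, -10, 1, 4]
Optimal cycle mean attained by: cycle 2->3->4->2, total (-9) + 0 + 4, length 3.
Answer: λ = -5/3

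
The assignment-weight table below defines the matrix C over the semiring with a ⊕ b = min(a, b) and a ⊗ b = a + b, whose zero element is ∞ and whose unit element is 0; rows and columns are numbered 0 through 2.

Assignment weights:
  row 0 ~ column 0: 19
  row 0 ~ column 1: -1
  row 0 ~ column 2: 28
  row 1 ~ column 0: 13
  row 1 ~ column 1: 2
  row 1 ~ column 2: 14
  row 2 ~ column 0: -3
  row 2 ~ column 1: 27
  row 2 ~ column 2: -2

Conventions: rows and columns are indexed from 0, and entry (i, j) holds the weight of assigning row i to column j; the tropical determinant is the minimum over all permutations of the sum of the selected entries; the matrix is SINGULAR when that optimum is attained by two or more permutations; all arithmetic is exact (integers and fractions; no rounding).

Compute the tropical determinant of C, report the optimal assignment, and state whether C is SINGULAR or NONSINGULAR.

σ = (0, 1, 2): 19 + 2 + (-2) = 19
σ = (0, 2, 1): 19 + 14 + 27 = 60
σ = (1, 0, 2): (-1) + 13 + (-2) = 10
σ = (1, 2, 0): (-1) + 14 + (-3) = 10
σ = (2, 0, 1): 28 + 13 + 27 = 68
σ = (2, 1, 0): 28 + 2 + (-3) = 27
Optimal value attained by: σ = (1, 0, 2).
Answer: det⊕(C) = 10; verdict: SINGULAR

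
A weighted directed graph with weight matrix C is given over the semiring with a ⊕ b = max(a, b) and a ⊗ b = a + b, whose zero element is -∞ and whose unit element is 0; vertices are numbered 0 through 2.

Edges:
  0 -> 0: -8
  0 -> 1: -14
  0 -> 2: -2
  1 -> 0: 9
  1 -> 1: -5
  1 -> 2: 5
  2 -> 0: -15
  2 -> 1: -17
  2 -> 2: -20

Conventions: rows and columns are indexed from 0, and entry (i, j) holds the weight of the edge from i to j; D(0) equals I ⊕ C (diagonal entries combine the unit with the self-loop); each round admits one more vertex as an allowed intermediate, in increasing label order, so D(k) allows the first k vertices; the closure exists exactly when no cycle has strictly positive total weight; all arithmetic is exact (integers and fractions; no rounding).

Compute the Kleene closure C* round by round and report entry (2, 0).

D(0):
  [0, -14, -2]
  [9, 0, 5]
  [-15, -17, 0]
D(1):
  [0, -14, -2]
  [9, 0, 7]
  [-15, -17, 0]
D(2):
  [0, -14, -2]
  [9, 0, 7]
  [-8, -17, 0]
D(3):
  [0, -14, -2]
  [9, 0, 7]
  [-8, -17, 0]
Answer: C*[2][0] = -8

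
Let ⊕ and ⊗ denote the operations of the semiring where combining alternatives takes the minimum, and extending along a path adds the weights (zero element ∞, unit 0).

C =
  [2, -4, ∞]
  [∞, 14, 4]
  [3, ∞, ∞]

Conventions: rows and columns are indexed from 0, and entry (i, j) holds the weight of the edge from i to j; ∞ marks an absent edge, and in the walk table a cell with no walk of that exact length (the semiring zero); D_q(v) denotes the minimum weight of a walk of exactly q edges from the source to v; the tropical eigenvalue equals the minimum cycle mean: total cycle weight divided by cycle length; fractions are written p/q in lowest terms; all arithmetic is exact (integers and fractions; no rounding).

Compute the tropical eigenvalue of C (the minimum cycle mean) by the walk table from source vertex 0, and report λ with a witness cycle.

q=0: [0, ∞, ∞]
q=1: [2, -4, ∞]
q=2: [4, -2, 0]
q=3: [3, 0, 2]
Optimal cycle mean attained by: cycle 0->1->2->0, total (-4) + 4 + 3, length 3.
Answer: λ = 1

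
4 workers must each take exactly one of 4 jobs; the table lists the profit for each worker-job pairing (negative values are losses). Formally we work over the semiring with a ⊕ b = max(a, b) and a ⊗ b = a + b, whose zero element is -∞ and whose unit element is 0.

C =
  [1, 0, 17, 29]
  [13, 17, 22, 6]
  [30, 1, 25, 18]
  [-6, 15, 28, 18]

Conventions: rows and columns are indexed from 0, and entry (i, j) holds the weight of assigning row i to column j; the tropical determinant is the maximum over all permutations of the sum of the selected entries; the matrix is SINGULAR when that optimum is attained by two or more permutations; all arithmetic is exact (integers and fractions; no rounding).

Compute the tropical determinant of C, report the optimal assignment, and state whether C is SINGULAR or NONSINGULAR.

σ = (0, 1, 2, 3): 1 + 17 + 25 + 18 = 61
σ = (0, 1, 3, 2): 1 + 17 + 18 + 28 = 64
σ = (0, 2, 1, 3): 1 + 22 + 1 + 18 = 42
σ = (0, 2, 3, 1): 1 + 22 + 18 + 15 = 56
σ = (0, 3, 1, 2): 1 + 6 + 1 + 28 = 36
σ = (0, 3, 2, 1): 1 + 6 + 25 + 15 = 47
σ = (1, 0, 2, 3): 0 + 13 + 25 + 18 = 56
σ = (1, 0, 3, 2): 0 + 13 + 18 + 28 = 59
σ = (1, 2, 0, 3): 0 + 22 + 30 + 18 = 70
σ = (1, 2, 3, 0): 0 + 22 + 18 + (-6) = 34
σ = (1, 3, 0, 2): 0 + 6 + 30 + 28 = 64
σ = (1, 3, 2, 0): 0 + 6 + 25 + (-6) = 25
σ = (2, 0, 1, 3): 17 + 13 + 1 + 18 = 49
σ = (2, 0, 3, 1): 17 + 13 + 18 + 15 = 63
σ = (2, 1, 0, 3): 17 + 17 + 30 + 18 = 82
σ = (2, 1, 3, 0): 17 + 17 + 18 + (-6) = 46
σ = (2, 3, 0, 1): 17 + 6 + 30 + 15 = 68
σ = (2, 3, 1, 0): 17 + 6 + 1 + (-6) = 18
σ = (3, 0, 1, 2): 29 + 13 + 1 + 28 = 71
σ = (3, 0, 2, 1): 29 + 13 + 25 + 15 = 82
σ = (3, 1, 0, 2): 29 + 17 + 30 + 28 = 104
σ = (3, 1, 2, 0): 29 + 17 + 25 + (-6) = 65
σ = (3, 2, 0, 1): 29 + 22 + 30 + 15 = 96
σ = (3, 2, 1, 0): 29 + 22 + 1 + (-6) = 46
Optimal value attained by: σ = (3, 1, 0, 2).
Answer: det⊕(C) = 104; verdict: NONSINGULAR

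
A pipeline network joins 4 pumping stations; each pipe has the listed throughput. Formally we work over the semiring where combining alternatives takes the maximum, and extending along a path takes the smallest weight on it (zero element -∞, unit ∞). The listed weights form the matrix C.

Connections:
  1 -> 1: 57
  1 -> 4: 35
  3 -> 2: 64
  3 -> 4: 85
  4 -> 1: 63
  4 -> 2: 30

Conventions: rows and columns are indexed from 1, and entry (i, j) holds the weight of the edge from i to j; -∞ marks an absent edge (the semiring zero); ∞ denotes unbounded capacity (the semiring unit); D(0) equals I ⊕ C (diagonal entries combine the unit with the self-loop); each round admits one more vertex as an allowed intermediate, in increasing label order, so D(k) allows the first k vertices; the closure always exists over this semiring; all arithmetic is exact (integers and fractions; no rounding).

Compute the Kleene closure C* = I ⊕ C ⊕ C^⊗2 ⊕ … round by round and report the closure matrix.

D(0):
  [∞, -∞, -∞, 35]
  [-∞, ∞, -∞, -∞]
  [-∞, 64, ∞, 85]
  [63, 30, -∞, ∞]
D(1):
  [∞, -∞, -∞, 35]
  [-∞, ∞, -∞, -∞]
  [-∞, 64, ∞, 85]
  [63, 30, -∞, ∞]
D(2):
  [∞, -∞, -∞, 35]
  [-∞, ∞, -∞, -∞]
  [-∞, 64, ∞, 85]
  [63, 30, -∞, ∞]
D(3):
  [∞, -∞, -∞, 35]
  [-∞, ∞, -∞, -∞]
  [-∞, 64, ∞, 85]
  [63, 30, -∞, ∞]
D(4):
  [∞, 30, -∞, 35]
  [-∞, ∞, -∞, -∞]
  [63, 64, ∞, 85]
  [63, 30, -∞, ∞]
Answer: C* = [[∞, 30, -∞, 35], [-∞, ∞, -∞, -∞], [63, 64, ∞, 85], [63, 30, -∞, ∞]]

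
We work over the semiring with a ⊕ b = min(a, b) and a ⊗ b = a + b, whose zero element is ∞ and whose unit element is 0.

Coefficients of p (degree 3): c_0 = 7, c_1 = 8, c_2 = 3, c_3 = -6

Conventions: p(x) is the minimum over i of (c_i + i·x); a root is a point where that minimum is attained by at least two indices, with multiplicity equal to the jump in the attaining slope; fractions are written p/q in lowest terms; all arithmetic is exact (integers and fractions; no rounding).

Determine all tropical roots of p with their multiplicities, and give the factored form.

hull edge (i=0, c=7) to (i=3, c=-6): slope -13/3, span 3
Factored form: p(x) = -6 ⊗ (x ⊕ 13/3) ⊗ (x ⊕ 13/3) ⊗ (x ⊕ 13/3)
Answer: roots = 13/3 (mult 3)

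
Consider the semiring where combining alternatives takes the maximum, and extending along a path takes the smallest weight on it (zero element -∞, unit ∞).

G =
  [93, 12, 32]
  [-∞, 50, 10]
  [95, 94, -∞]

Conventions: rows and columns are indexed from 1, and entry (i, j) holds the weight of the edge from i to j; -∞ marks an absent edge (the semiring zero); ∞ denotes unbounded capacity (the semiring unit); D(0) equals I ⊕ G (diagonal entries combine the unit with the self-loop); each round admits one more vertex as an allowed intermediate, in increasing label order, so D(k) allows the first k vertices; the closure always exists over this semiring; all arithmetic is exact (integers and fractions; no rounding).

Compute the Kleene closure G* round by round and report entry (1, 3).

D(0):
  [∞, 12, 32]
  [-∞, ∞, 10]
  [95, 94, ∞]
D(1):
  [∞, 12, 32]
  [-∞, ∞, 10]
  [95, 94, ∞]
D(2):
  [∞, 12, 32]
  [-∞, ∞, 10]
  [95, 94, ∞]
D(3):
  [∞, 32, 32]
  [10, ∞, 10]
  [95, 94, ∞]
Answer: G*[1][3] = 32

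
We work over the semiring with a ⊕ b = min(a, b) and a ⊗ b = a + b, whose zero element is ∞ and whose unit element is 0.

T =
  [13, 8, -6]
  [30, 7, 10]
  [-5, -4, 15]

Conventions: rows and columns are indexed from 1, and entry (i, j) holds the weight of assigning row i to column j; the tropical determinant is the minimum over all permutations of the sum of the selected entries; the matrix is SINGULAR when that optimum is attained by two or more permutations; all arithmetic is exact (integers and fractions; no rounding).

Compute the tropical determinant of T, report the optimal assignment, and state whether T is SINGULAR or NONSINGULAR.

σ = (1, 2, 3): 13 + 7 + 15 = 35
σ = (1, 3, 2): 13 + 10 + (-4) = 19
σ = (2, 1, 3): 8 + 30 + 15 = 53
σ = (2, 3, 1): 8 + 10 + (-5) = 13
σ = (3, 1, 2): (-6) + 30 + (-4) = 20
σ = (3, 2, 1): (-6) + 7 + (-5) = -4
Optimal value attained by: σ = (3, 2, 1).
Answer: det⊕(T) = -4; verdict: NONSINGULAR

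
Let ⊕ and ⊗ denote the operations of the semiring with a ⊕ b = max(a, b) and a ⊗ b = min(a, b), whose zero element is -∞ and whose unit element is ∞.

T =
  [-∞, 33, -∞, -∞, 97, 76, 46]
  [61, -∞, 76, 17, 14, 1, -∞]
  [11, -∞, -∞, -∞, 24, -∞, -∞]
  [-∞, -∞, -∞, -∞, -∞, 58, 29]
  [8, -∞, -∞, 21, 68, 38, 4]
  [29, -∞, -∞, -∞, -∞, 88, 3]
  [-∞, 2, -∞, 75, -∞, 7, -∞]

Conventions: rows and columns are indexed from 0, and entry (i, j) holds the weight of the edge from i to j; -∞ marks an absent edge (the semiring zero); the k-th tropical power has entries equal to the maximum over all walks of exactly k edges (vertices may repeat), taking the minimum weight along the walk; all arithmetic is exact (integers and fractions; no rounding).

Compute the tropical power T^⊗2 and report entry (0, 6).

T^⊗2:
  [33, 2, 33, 46, 68, 76, 4]
  [11, 33, -∞, 14, 61, 61, 46]
  [8, 11, -∞, 21, 24, 24, 11]
  [29, 2, -∞, 29, -∞, 58, 3]
  [29, 8, -∞, 21, 68, 38, 21]
  [29, 29, -∞, 3, 29, 88, 29]
  [7, -∞, 2, 2, 2, 58, 29]
Key observation: the optimum is the walk 0->4->6, with weight 97 min 4 = 4.
Optimal value attained by: walk 0->4->6.
Answer: (T^⊗2)[0][6] = 4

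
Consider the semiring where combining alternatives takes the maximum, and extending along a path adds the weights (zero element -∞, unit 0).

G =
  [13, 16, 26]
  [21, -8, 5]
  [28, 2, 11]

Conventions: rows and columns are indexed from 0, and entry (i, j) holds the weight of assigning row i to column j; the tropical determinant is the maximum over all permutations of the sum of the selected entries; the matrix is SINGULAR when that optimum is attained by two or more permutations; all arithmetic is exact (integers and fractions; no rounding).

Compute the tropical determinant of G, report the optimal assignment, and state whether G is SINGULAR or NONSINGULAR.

σ = (0, 1, 2): 13 + (-8) + 11 = 16
σ = (0, 2, 1): 13 + 5 + 2 = 20
σ = (1, 0, 2): 16 + 21 + 11 = 48
σ = (1, 2, 0): 16 + 5 + 28 = 49
σ = (2, 0, 1): 26 + 21 + 2 = 49
σ = (2, 1, 0): 26 + (-8) + 28 = 46
Optimal value attained by: σ = (1, 2, 0).
Answer: det⊕(G) = 49; verdict: SINGULAR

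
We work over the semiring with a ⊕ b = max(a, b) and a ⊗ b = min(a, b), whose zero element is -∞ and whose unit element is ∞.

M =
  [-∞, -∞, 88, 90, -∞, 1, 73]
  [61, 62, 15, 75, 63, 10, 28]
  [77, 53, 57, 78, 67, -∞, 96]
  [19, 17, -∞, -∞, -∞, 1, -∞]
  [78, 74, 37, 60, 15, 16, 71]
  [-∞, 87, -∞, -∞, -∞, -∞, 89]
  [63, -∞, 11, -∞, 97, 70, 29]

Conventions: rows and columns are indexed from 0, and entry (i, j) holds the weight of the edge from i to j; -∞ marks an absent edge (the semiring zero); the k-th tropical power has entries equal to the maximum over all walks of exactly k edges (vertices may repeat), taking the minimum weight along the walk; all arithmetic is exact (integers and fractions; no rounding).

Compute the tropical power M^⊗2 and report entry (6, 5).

M^⊗2:
  [77, 53, 57, 78, 73, 70, 88]
  [63, 63, 61, 62, 62, 28, 63]
  [67, 67, 77, 77, 96, 70, 73]
  [17, 17, 19, 19, 17, 10, 19]
  [63, 62, 78, 78, 71, 70, 73]
  [63, 62, 15, 75, 89, 70, 29]
  [78, 74, 63, 63, 29, 29, 71]
Key observation: the optimum is the walk 6->6->5, with weight 29 min 70 = 29.
Optimal value attained by: walk 6->6->5.
Answer: (M^⊗2)[6][5] = 29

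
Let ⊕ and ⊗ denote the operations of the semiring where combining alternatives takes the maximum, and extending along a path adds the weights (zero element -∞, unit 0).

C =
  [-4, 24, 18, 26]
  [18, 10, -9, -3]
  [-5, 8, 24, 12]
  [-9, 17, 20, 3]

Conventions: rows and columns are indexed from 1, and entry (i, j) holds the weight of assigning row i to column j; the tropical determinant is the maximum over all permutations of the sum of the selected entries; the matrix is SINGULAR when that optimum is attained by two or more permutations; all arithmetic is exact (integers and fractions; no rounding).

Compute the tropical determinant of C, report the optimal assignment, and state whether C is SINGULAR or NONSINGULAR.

σ = (1, 2, 3, 4): (-4) + 10 + 24 + 3 = 33
σ = (1, 2, 4, 3): (-4) + 10 + 12 + 20 = 38
σ = (1, 3, 2, 4): (-4) + (-9) + 8 + 3 = -2
σ = (1, 3, 4, 2): (-4) + (-9) + 12 + 17 = 16
σ = (1, 4, 2, 3): (-4) + (-3) + 8 + 20 = 21
σ = (1, 4, 3, 2): (-4) + (-3) + 24 + 17 = 34
σ = (2, 1, 3, 4): 24 + 18 + 24 + 3 = 69
σ = (2, 1, 4, 3): 24 + 18 + 12 + 20 = 74
σ = (2, 3, 1, 4): 24 + (-9) + (-5) + 3 = 13
σ = (2, 3, 4, 1): 24 + (-9) + 12 + (-9) = 18
σ = (2, 4, 1, 3): 24 + (-3) + (-5) + 20 = 36
σ = (2, 4, 3, 1): 24 + (-3) + 24 + (-9) = 36
σ = (3, 1, 2, 4): 18 + 18 + 8 + 3 = 47
σ = (3, 1, 4, 2): 18 + 18 + 12 + 17 = 65
σ = (3, 2, 1, 4): 18 + 10 + (-5) + 3 = 26
σ = (3, 2, 4, 1): 18 + 10 + 12 + (-9) = 31
σ = (3, 4, 1, 2): 18 + (-3) + (-5) + 17 = 27
σ = (3, 4, 2, 1): 18 + (-3) + 8 + (-9) = 14
σ = (4, 1, 2, 3): 26 + 18 + 8 + 20 = 72
σ = (4, 1, 3, 2): 26 + 18 + 24 + 17 = 85
σ = (4, 2, 1, 3): 26 + 10 + (-5) + 20 = 51
σ = (4, 2, 3, 1): 26 + 10 + 24 + (-9) = 51
σ = (4, 3, 1, 2): 26 + (-9) + (-5) + 17 = 29
σ = (4, 3, 2, 1): 26 + (-9) + 8 + (-9) = 16
Optimal value attained by: σ = (4, 1, 3, 2).
Answer: det⊕(C) = 85; verdict: NONSINGULAR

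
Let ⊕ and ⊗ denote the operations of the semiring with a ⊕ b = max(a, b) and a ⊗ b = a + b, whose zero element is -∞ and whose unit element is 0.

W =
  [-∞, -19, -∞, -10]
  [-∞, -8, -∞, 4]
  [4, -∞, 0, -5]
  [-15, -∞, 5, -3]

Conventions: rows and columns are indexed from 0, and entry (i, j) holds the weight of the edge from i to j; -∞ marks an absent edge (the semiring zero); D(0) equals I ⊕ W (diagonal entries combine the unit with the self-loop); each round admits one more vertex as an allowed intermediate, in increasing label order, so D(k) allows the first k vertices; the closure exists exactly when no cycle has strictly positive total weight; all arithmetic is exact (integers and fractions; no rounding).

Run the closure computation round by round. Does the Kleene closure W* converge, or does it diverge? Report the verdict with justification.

D(0):
  [0, -19, -∞, -10]
  [-∞, 0, -∞, 4]
  [4, -∞, 0, -5]
  [-15, -∞, 5, 0]
D(1):
  [0, -19, -∞, -10]
  [-∞, 0, -∞, 4]
  [4, -15, 0, -5]
  [-15, -34, 5, 0]
D(2):
  [0, -19, -∞, -10]
  [-∞, 0, -∞, 4]
  [4, -15, 0, -5]
  [-15, -34, 5, 0]
D(3):
  [0, -19, -∞, -10]
  [-∞, 0, -∞, 4]
  [4, -15, 0, -5]
  [9, -10, 5, 0]
D(4):
  [0, -19, -5, -10]
  [13, 0, 9, 4]
  [4, -15, 0, -5]
  [9, -10, 5, 0]
Key observation: every diagonal entry stays at the unit through all rounds, so no improving cycle exists.
Answer: CONVERGES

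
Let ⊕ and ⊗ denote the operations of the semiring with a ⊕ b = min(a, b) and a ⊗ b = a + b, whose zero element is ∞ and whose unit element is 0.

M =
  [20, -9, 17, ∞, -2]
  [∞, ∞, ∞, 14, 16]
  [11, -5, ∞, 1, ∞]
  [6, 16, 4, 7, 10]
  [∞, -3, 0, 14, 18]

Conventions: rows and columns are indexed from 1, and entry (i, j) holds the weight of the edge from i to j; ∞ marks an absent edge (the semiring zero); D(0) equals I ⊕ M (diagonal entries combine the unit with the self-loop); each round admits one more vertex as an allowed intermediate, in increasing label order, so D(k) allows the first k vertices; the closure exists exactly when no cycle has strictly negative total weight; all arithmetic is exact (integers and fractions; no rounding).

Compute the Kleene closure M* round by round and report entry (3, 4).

D(0):
  [0, -9, 17, ∞, -2]
  [∞, 0, ∞, 14, 16]
  [11, -5, 0, 1, ∞]
  [6, 16, 4, 0, 10]
  [∞, -3, 0, 14, 0]
D(1):
  [0, -9, 17, ∞, -2]
  [∞, 0, ∞, 14, 16]
  [11, -5, 0, 1, 9]
  [6, -3, 4, 0, 4]
  [∞, -3, 0, 14, 0]
D(2):
  [0, -9, 17, 5, -2]
  [∞, 0, ∞, 14, 16]
  [11, -5, 0, 1, 9]
  [6, -3, 4, 0, 4]
  [∞, -3, 0, 11, 0]
D(3):
  [0, -9, 17, 5, -2]
  [∞, 0, ∞, 14, 16]
  [11, -5, 0, 1, 9]
  [6, -3, 4, 0, 4]
  [11, -5, 0, 1, 0]
D(4):
  [0, -9, 9, 5, -2]
  [20, 0, 18, 14, 16]
  [7, -5, 0, 1, 5]
  [6, -3, 4, 0, 4]
  [7, -5, 0, 1, 0]
D(5):
  [0, -9, -2, -1, -2]
  [20, 0, 16, 14, 16]
  [7, -5, 0, 1, 5]
  [6, -3, 4, 0, 4]
  [7, -5, 0, 1, 0]
Answer: M*[3][4] = 1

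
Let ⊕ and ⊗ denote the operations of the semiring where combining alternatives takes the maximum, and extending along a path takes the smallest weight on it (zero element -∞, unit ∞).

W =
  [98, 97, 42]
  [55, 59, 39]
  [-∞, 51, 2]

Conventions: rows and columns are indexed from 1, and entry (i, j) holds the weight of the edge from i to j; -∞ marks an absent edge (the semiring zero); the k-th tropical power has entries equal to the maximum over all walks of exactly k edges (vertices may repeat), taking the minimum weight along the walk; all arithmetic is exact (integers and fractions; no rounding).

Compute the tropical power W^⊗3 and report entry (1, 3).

W^⊗2:
  [98, 97, 42]
  [55, 59, 42]
  [51, 51, 39]
W^⊗3:
  [98, 97, 42]
  [55, 59, 42]
  [51, 51, 42]
Key observation: the optimum is the walk 1->1->1->3, with weight 98 min 98 min 42 = 42.
Optimal value attained by: walk 1->1->1->3.
Answer: (W^⊗3)[1][3] = 42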